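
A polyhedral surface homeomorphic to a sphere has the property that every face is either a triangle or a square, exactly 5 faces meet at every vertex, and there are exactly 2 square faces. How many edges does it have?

40

Let x be the number of triangles; then F = 2 + x.
Edge–face incidences: 2E = 4·2 + 3·x = 8 + 3x.
Every vertex has degree 5, so 5V = 2E.
Euler: V − E + F = 2 ⇒ (2E)/5 − E + (2 + x) = 2.
Multiply by 10: 2·(2E) − 5·(2E) + 10·(2 + x) = 20, i.e. 20 + 10x − 3·(8 + 3x) = 20.
Collecting terms: x − 4 = 20, so x = 24.
Then 2E = 8 + 3·24 = 80, so E = 40, V = 2E/5 = 16, F = 2 + 24 = 26.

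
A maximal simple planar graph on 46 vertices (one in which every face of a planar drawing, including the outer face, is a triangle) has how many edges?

132

In a plane triangulation 3F = 2E and V − E + F = 2, so E = 3V − 6 = 3·46 − 6 = 132.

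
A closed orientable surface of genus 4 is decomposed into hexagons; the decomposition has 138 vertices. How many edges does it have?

216

χ = 2 − 2·4 = -6, and every face is a hexagon so 6F = 2E.
V − E + F = -6 with E = 6F/2 gives 138 − (6/2 − 1)·F = -6, so F = 72 and E = 216.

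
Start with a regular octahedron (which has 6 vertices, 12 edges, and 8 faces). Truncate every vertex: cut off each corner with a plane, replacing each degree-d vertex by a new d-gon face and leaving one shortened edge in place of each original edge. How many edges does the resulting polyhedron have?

36

Truncation replaces each original edge-end by a new vertex, so V′ = 2E = 24.
Each original edge survives, and each old vertex of degree d contributes d new edges; summing degrees gives Σd = 2E, so E′ = E + 2E = 3E = 36.
Each original face survives and each original vertex becomes one new face: F′ = F + V = 14.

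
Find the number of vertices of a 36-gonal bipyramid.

A bipyramid over an n-gon has 2n triangular faces and n + 2 vertices: V = 36 + 2 = 38, E = 3·36 = 108, F = 2·36 = 72.

38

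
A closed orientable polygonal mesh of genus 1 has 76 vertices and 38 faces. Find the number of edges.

114

For a closed orientable surface of genus 1, χ = 2 − 2·1 = 0.
E = V + F − (0) = 76 + 38 − (0) = 114.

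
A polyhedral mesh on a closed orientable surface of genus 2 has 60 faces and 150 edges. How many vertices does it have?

For a closed orientable surface of genus 2, χ = 2 − 2·2 = -2.
V = -2 + E − F = -2 + 150 − 60 = 88.

88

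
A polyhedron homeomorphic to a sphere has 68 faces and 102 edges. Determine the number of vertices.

Here V − E + F = 2.
V = 2 + E − F = 2 + 102 − 68 = 36.

36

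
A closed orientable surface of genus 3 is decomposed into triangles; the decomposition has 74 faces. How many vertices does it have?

χ = 2 − 2·3 = -4, and every face is a triangle so 3F = 2E.
E = 3·74/2 = 111. Then V = -4 + E − F = -4 + 111 − 74 = 33.

33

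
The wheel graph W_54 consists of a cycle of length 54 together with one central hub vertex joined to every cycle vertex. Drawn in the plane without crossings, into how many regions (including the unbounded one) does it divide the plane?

55

W_54 has V = 54 + 1 = 55 vertices and E = 2·54 = 108 edges.
By Euler's formula F = 2 − V + E = 2 − 55 + 108 = 55.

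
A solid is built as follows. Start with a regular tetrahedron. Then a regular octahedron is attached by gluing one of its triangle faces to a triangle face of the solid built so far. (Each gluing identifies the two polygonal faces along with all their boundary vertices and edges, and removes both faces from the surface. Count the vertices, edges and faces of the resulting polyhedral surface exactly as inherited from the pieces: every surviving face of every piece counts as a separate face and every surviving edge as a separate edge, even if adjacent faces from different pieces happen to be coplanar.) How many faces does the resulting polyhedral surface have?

A regular tetrahedron: V=4, E=6, F=4.
Attach a regular octahedron (V=6, E=12, F=8) along a 3-gon: merge 3 vertices and 3 edges, delete both glued faces → V=7, E=15, F=10.
Check: V − E + F = 7 − 15 + 10 = 2.

10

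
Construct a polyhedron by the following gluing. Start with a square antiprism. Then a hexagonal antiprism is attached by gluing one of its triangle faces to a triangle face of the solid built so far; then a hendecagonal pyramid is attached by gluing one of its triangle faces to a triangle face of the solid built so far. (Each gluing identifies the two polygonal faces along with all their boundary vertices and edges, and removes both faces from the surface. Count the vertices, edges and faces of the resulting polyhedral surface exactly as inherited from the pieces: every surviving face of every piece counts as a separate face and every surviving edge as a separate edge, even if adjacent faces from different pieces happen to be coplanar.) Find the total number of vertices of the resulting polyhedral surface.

26

A square antiprism: V=8, E=16, F=10.
Attach a hexagonal antiprism (V=12, E=24, F=14) along a 3-gon: merge 3 vertices and 3 edges, delete both glued faces → V=17, E=37, F=22.
Attach a hendecagonal pyramid (V=12, E=22, F=12) along a 3-gon: merge 3 vertices and 3 edges, delete both glued faces → V=26, E=56, F=32.
Check: V − E + F = 26 − 56 + 32 = 2.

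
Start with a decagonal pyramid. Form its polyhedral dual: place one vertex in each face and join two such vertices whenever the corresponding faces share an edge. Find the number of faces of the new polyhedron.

The base solid has V = 11, E = 20, F = 11.
The dual swaps V and F and preserves E: V′ = F = 11, E′ = E = 20, F′ = V = 11.

11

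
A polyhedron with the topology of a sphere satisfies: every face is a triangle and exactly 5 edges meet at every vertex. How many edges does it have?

Each face has 3 edges and each edge borders two faces, so 2E = 3F.
Each vertex has degree 5, so 5V = 2E and hence V = 3F/5.
Euler: V − E + F = 2 ⇒ (3F/5) − (3F/2) + F = 2.
Multiply by 10: (6 − 15 + 10)F = 20, i.e. 1F = 20.
So F = 20, E = 3·20/2 = 30, V = 3·20/5 = 12.

30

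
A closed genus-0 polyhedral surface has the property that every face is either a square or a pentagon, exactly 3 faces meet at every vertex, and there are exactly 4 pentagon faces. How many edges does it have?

Let x be the number of squares; then F = 4 + x.
Edge–face incidences: 2E = 5·4 + 4·x = 20 + 4x.
Every vertex has degree 3, so 3V = 2E.
Euler: V − E + F = 2 ⇒ (2E)/3 − E + (4 + x) = 2.
Multiply by 6: 2·(2E) − 3·(2E) + 6·(4 + x) = 12, i.e. 24 + 6x − (20 + 4x) = 12.
Collecting terms: 2x + 4 = 12, so 2x = 8, so x = 4.
Then 2E = 20 + 4·4 = 36, so E = 18, V = 2E/3 = 12, F = 4 + 4 = 8.

18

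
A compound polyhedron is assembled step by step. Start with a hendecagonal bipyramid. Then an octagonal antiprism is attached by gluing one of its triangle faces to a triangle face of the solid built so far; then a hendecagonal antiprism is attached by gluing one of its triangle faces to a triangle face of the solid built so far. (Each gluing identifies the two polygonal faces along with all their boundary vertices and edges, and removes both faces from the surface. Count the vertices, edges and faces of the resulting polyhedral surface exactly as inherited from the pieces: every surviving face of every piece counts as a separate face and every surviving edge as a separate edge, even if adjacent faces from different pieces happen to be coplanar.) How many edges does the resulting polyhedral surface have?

103

A hendecagonal bipyramid: V=13, E=33, F=22.
Attach an octagonal antiprism (V=16, E=32, F=18) along a 3-gon: merge 3 vertices and 3 edges, delete both glued faces → V=26, E=62, F=38.
Attach a hendecagonal antiprism (V=22, E=44, F=24) along a 3-gon: merge 3 vertices and 3 edges, delete both glued faces → V=45, E=103, F=60.
Check: V − E + F = 45 − 103 + 60 = 2.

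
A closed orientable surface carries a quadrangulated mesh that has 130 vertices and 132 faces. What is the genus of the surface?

Every face is a square, so 2E = 4·132 = 528, giving E = 264.
χ = V − E + F = 130 − 264 + 132 = -2.
For a closed orientable surface χ = 2 − 2g, so g = (2 − (-2))/2 = 2.

2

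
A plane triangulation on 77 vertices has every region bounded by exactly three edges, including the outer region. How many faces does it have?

150

In a plane triangulation 3F = 2E and V − E + F = 2, so F = 2V − 4 = 2·77 − 4 = 150.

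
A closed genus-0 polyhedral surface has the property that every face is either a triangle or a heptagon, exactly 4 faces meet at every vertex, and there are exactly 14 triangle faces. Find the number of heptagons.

Let x be the number of heptagons; then F = 14 + x.
Edge–face incidences: 2E = 3·14 + 7·x = 42 + 7x.
Every vertex has degree 4, so 4V = 2E.
Euler: V − E + F = 2 ⇒ (2E)/4 − E + (14 + x) = 2.
Multiply by 8: 2·(2E) − 4·(2E) + 8·(14 + x) = 16, i.e. 112 + 8x − 2·(42 + 7x) = 16.
Collecting terms: −6x + 28 = 16, so −6x = −12, so x = 2.
Then 2E = 42 + 7·2 = 56, so E = 28, V = 2E/4 = 14, F = 14 + 2 = 16.

2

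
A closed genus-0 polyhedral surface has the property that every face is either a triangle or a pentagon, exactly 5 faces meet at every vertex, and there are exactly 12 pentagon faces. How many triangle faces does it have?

80

Let x be the number of triangles; then F = 12 + x.
Edge–face incidences: 2E = 5·12 + 3·x = 60 + 3x.
Every vertex has degree 5, so 5V = 2E.
Euler: V − E + F = 2 ⇒ (2E)/5 − E + (12 + x) = 2.
Multiply by 10: 2·(2E) − 5·(2E) + 10·(12 + x) = 20, i.e. 120 + 10x − 3·(60 + 3x) = 20.
Collecting terms: x − 60 = 20, so x = 80.
Then 2E = 60 + 3·80 = 300, so E = 150, V = 2E/5 = 60, F = 12 + 80 = 92.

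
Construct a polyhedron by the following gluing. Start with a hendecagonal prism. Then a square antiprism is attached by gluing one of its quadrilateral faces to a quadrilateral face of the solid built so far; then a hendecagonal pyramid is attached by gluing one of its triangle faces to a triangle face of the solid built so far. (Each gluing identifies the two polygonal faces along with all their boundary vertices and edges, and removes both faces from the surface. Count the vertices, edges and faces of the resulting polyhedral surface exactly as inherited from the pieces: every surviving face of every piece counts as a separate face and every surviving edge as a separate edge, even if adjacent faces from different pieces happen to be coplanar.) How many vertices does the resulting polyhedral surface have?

35

A hendecagonal prism: V=22, E=33, F=13.
Attach a square antiprism (V=8, E=16, F=10) along a 4-gon: merge 4 vertices and 4 edges, delete both glued faces → V=26, E=45, F=21.
Attach a hendecagonal pyramid (V=12, E=22, F=12) along a 3-gon: merge 3 vertices and 3 edges, delete both glued faces → V=35, E=64, F=31.
Check: V − E + F = 35 − 64 + 31 = 2.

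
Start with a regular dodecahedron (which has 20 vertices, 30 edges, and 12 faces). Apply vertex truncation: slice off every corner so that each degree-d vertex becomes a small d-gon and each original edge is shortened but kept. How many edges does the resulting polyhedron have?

90

Truncation replaces each original edge-end by a new vertex, so V′ = 2E = 60.
Each original edge survives, and each old vertex of degree d contributes d new edges; summing degrees gives Σd = 2E, so E′ = E + 2E = 3E = 90.
Each original face survives and each original vertex becomes one new face: F′ = F + V = 32.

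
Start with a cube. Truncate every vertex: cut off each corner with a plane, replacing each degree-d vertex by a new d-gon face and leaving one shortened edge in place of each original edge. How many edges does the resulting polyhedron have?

The base solid has V = 8, E = 12, F = 6.
Truncation replaces each original edge-end by a new vertex, so V′ = 2E = 24.
Each original edge survives, and each old vertex of degree d contributes d new edges; summing degrees gives Σd = 2E, so E′ = E + 2E = 3E = 36.
Each original face survives and each original vertex becomes one new face: F′ = F + V = 14.

36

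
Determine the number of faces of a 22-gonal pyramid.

23

A pyramid on an n-gon base has one n-gon and n triangles: V = 22 + 1 = 23, E = 2·22 = 44, F = 22 + 1 = 23.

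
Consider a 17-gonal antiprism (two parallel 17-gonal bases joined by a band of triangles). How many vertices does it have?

34

An antiprism on an n-gon has two n-gon caps and 2n triangles: V = 2·17 = 34, E = 4·17 = 68, F = 2·17 + 2 = 36.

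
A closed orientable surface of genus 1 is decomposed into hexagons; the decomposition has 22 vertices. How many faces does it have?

χ = 2 − 2·1 = 0, and every face is a hexagon so 6F = 2E.
V − E + F = 0 with E = 6F/2 gives 22 − (6/2 − 1)·F = 0, so F = 11 and E = 33.

11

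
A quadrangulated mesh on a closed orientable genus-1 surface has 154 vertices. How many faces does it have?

χ = 2 − 2·1 = 0, and every face is a square so 4F = 2E.
V − E + F = 0 with E = 4F/2 gives 154 − (4/2 − 1)·F = 0, so F = 154 and E = 308.

154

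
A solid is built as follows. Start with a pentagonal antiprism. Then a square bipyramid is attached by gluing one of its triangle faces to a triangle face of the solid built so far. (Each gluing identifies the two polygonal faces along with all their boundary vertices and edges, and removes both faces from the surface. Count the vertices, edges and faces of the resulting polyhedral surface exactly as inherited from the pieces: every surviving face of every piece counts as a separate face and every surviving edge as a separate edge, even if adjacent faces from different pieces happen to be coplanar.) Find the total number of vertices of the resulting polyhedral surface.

A pentagonal antiprism: V=10, E=20, F=12.
Attach a square bipyramid (V=6, E=12, F=8) along a 3-gon: merge 3 vertices and 3 edges, delete both glued faces → V=13, E=29, F=18.
Check: V − E + F = 13 − 29 + 18 = 2.

13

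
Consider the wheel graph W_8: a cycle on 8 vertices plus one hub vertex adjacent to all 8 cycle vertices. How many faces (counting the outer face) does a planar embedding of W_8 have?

W_8 has V = 8 + 1 = 9 vertices and E = 2·8 = 16 edges.
By Euler's formula F = 2 − V + E = 2 − 9 + 16 = 9.

9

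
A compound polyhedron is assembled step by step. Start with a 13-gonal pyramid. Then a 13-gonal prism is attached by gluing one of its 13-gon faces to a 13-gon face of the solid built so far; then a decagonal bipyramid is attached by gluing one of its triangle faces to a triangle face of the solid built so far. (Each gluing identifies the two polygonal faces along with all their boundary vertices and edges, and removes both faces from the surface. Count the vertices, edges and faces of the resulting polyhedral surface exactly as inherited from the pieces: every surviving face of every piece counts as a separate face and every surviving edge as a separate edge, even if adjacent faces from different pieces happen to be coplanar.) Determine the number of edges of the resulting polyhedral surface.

A 13-gonal pyramid: V=14, E=26, F=14.
Attach a 13-gonal prism (V=26, E=39, F=15) along a 13-gon: merge 13 vertices and 13 edges, delete both glued faces → V=27, E=52, F=27.
Attach a decagonal bipyramid (V=12, E=30, F=20) along a 3-gon: merge 3 vertices and 3 edges, delete both glued faces → V=36, E=79, F=45.
Check: V − E + F = 36 − 79 + 45 = 2.

79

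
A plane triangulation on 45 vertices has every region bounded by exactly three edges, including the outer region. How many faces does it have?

86

In a plane triangulation 3F = 2E and V − E + F = 2, so F = 2V − 4 = 2·45 − 4 = 86.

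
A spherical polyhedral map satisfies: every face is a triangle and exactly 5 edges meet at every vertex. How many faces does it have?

Each face has 3 edges and each edge borders two faces, so 2E = 3F.
Each vertex has degree 5, so 5V = 2E and hence V = 3F/5.
Euler: V − E + F = 2 ⇒ (3F/5) − (3F/2) + F = 2.
Multiply by 10: (6 − 15 + 10)F = 20, i.e. 1F = 20.
So F = 20, E = 3·20/2 = 30, V = 3·20/5 = 12.

20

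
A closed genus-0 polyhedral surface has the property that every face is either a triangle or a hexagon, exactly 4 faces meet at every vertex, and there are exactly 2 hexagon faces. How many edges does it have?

Let x be the number of triangles; then F = 2 + x.
Edge–face incidences: 2E = 6·2 + 3·x = 12 + 3x.
Every vertex has degree 4, so 4V = 2E.
Euler: V − E + F = 2 ⇒ (2E)/4 − E + (2 + x) = 2.
Multiply by 8: 2·(2E) − 4·(2E) + 8·(2 + x) = 16, i.e. 16 + 8x − 2·(12 + 3x) = 16.
Collecting terms: 2x − 8 = 16, so 2x = 24, so x = 12.
Then 2E = 12 + 3·12 = 48, so E = 24, V = 2E/4 = 12, F = 2 + 12 = 14.

24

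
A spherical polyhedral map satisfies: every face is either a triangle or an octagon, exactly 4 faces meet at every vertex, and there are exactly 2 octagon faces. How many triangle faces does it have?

16

Let x be the number of triangles; then F = 2 + x.
Edge–face incidences: 2E = 8·2 + 3·x = 16 + 3x.
Every vertex has degree 4, so 4V = 2E.
Euler: V − E + F = 2 ⇒ (2E)/4 − E + (2 + x) = 2.
Multiply by 8: 2·(2E) − 4·(2E) + 8·(2 + x) = 16, i.e. 16 + 8x − 2·(16 + 3x) = 16.
Collecting terms: 2x − 16 = 16, so 2x = 32, so x = 16.
Then 2E = 16 + 3·16 = 64, so E = 32, V = 2E/4 = 16, F = 2 + 16 = 18.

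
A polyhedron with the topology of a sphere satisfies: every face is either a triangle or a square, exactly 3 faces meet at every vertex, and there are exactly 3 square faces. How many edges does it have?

9

Let x be the number of triangles; then F = 3 + x.
Edge–face incidences: 2E = 4·3 + 3·x = 12 + 3x.
Every vertex has degree 3, so 3V = 2E.
Euler: V − E + F = 2 ⇒ (2E)/3 − E + (3 + x) = 2.
Multiply by 6: 2·(2E) − 3·(2E) + 6·(3 + x) = 12, i.e. 18 + 6x − (12 + 3x) = 12.
Collecting terms: 3x + 6 = 12, so 3x = 6, so x = 2.
Then 2E = 12 + 3·2 = 18, so E = 9, V = 2E/3 = 6, F = 3 + 2 = 5.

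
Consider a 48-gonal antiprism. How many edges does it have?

192

An antiprism on an n-gon has two n-gon caps and 2n triangles: V = 2·48 = 96, E = 4·48 = 192, F = 2·48 + 2 = 98.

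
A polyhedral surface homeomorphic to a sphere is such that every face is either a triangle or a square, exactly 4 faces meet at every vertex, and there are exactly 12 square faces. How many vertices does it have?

18

Let x be the number of triangles; then F = 12 + x.
Edge–face incidences: 2E = 4·12 + 3·x = 48 + 3x.
Every vertex has degree 4, so 4V = 2E.
Euler: V − E + F = 2 ⇒ (2E)/4 − E + (12 + x) = 2.
Multiply by 8: 2·(2E) − 4·(2E) + 8·(12 + x) = 16, i.e. 96 + 8x − 2·(48 + 3x) = 16.
Collecting terms: 2x = 16, so x = 8.
Then 2E = 48 + 3·8 = 72, so E = 36, V = 2E/4 = 18, F = 12 + 8 = 20.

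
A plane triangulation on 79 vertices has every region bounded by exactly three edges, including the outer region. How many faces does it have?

154

In a plane triangulation 3F = 2E and V − E + F = 2, so F = 2V − 4 = 2·79 − 4 = 154.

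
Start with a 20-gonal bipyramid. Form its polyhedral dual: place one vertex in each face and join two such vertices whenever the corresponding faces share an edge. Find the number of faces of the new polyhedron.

22

The base solid has V = 22, E = 60, F = 40.
The dual swaps V and F and preserves E: V′ = F = 40, E′ = E = 60, F′ = V = 22.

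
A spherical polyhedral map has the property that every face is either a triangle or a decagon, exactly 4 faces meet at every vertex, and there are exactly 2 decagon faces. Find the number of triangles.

20

Let x be the number of triangles; then F = 2 + x.
Edge–face incidences: 2E = 10·2 + 3·x = 20 + 3x.
Every vertex has degree 4, so 4V = 2E.
Euler: V − E + F = 2 ⇒ (2E)/4 − E + (2 + x) = 2.
Multiply by 8: 2·(2E) − 4·(2E) + 8·(2 + x) = 16, i.e. 16 + 8x − 2·(20 + 3x) = 16.
Collecting terms: 2x − 24 = 16, so 2x = 40, so x = 20.
Then 2E = 20 + 3·20 = 80, so E = 40, V = 2E/4 = 20, F = 2 + 20 = 22.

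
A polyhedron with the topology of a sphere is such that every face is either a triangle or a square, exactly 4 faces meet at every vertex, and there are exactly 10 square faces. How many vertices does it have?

16

Let x be the number of triangles; then F = 10 + x.
Edge–face incidences: 2E = 4·10 + 3·x = 40 + 3x.
Every vertex has degree 4, so 4V = 2E.
Euler: V − E + F = 2 ⇒ (2E)/4 − E + (10 + x) = 2.
Multiply by 8: 2·(2E) − 4·(2E) + 8·(10 + x) = 16, i.e. 80 + 8x − 2·(40 + 3x) = 16.
Collecting terms: 2x = 16, so x = 8.
Then 2E = 40 + 3·8 = 64, so E = 32, V = 2E/4 = 16, F = 10 + 8 = 18.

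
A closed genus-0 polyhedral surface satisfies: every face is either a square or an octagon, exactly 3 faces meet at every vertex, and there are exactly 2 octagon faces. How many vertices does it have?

16

Let x be the number of squares; then F = 2 + x.
Edge–face incidences: 2E = 8·2 + 4·x = 16 + 4x.
Every vertex has degree 3, so 3V = 2E.
Euler: V − E + F = 2 ⇒ (2E)/3 − E + (2 + x) = 2.
Multiply by 6: 2·(2E) − 3·(2E) + 6·(2 + x) = 12, i.e. 12 + 6x − (16 + 4x) = 12.
Collecting terms: 2x − 4 = 12, so 2x = 16, so x = 8.
Then 2E = 16 + 4·8 = 48, so E = 24, V = 2E/3 = 16, F = 2 + 8 = 10.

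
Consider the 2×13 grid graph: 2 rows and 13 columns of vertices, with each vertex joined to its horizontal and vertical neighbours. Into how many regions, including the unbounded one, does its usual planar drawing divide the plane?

13

The grid has V = 2·13 = 26 vertices and E = 2·12 + 13·1 = 37 edges.
F = 2 − V + E = 2 − 26 + 37 = 13.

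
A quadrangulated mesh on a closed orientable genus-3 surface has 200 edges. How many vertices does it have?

96

χ = 2 − 2·3 = -4, and every face is a square so 4F = 2E.
F = 2E/4 = 100. Then V = -4 + E − F = -4 + 200 − 100 = 96.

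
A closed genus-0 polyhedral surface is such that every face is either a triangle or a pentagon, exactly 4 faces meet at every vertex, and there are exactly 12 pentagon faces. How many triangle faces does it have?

20

Let x be the number of triangles; then F = 12 + x.
Edge–face incidences: 2E = 5·12 + 3·x = 60 + 3x.
Every vertex has degree 4, so 4V = 2E.
Euler: V − E + F = 2 ⇒ (2E)/4 − E + (12 + x) = 2.
Multiply by 8: 2·(2E) − 4·(2E) + 8·(12 + x) = 16, i.e. 96 + 8x − 2·(60 + 3x) = 16.
Collecting terms: 2x − 24 = 16, so 2x = 40, so x = 20.
Then 2E = 60 + 3·20 = 120, so E = 60, V = 2E/4 = 30, F = 12 + 20 = 32.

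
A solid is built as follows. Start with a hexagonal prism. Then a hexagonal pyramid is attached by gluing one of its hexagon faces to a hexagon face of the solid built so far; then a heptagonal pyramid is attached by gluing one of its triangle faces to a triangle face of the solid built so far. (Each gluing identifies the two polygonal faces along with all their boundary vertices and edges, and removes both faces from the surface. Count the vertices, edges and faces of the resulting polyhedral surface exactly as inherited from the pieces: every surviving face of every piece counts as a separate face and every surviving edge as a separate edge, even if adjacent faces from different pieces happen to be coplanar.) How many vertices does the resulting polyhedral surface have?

A hexagonal prism: V=12, E=18, F=8.
Attach a hexagonal pyramid (V=7, E=12, F=7) along a 6-gon: merge 6 vertices and 6 edges, delete both glued faces → V=13, E=24, F=13.
Attach a heptagonal pyramid (V=8, E=14, F=8) along a 3-gon: merge 3 vertices and 3 edges, delete both glued faces → V=18, E=35, F=19.
Check: V − E + F = 18 − 35 + 19 = 2.

18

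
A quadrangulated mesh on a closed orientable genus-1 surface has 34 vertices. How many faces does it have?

χ = 2 − 2·1 = 0, and every face is a square so 4F = 2E.
V − E + F = 0 with E = 4F/2 gives 34 − (4/2 − 1)·F = 0, so F = 34 and E = 68.

34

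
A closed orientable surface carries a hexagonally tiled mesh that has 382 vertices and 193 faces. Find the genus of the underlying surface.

3

Every face is a hexagon, so 2E = 6·193 = 1158, giving E = 579.
χ = V − E + F = 382 − 579 + 193 = -4.
For a closed orientable surface χ = 2 − 2g, so g = (2 − (-4))/2 = 3.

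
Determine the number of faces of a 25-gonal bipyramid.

A bipyramid over an n-gon has 2n triangular faces and n + 2 vertices: V = 25 + 2 = 27, E = 3·25 = 75, F = 2·25 = 50.
Check: V − E + F = 27 − 75 + 50 = 2.

50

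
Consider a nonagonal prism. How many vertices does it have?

18

A prism on an n-gon has two n-gon bases and n rectangular sides: V = 2·9 = 18, E = 3·9 = 27, F = 9 + 2 = 11.
Check: V − E + F = 18 − 27 + 11 = 2.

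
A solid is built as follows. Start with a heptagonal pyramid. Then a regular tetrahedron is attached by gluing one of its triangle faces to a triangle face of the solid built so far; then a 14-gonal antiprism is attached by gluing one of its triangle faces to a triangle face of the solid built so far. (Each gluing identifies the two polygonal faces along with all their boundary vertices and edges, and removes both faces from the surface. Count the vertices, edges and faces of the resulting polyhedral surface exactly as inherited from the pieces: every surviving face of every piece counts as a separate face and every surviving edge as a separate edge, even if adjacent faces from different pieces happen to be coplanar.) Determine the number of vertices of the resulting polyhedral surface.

A heptagonal pyramid: V=8, E=14, F=8.
Attach a regular tetrahedron (V=4, E=6, F=4) along a 3-gon: merge 3 vertices and 3 edges, delete both glued faces → V=9, E=17, F=10.
Attach a 14-gonal antiprism (V=28, E=56, F=30) along a 3-gon: merge 3 vertices and 3 edges, delete both glued faces → V=34, E=70, F=38.
Check: V − E + F = 34 − 70 + 38 = 2.

34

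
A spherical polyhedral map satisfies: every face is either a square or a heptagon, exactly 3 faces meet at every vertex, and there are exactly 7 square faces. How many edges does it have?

21

Let x be the number of heptagons; then F = 7 + x.
Edge–face incidences: 2E = 4·7 + 7·x = 28 + 7x.
Every vertex has degree 3, so 3V = 2E.
Euler: V − E + F = 2 ⇒ (2E)/3 − E + (7 + x) = 2.
Multiply by 6: 2·(2E) − 3·(2E) + 6·(7 + x) = 12, i.e. 42 + 6x − (28 + 7x) = 12.
Collecting terms: −x + 14 = 12, so −x = −2, so x = 2.
Then 2E = 28 + 7·2 = 42, so E = 21, V = 2E/3 = 14, F = 7 + 2 = 9.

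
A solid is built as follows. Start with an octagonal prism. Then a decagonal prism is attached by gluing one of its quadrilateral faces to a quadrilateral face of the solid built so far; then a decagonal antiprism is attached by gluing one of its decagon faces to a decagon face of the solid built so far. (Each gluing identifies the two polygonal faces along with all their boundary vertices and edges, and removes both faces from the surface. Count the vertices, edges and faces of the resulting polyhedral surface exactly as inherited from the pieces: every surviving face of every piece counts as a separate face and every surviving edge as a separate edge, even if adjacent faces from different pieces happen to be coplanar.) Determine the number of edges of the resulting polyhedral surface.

80

An octagonal prism: V=16, E=24, F=10.
Attach a decagonal prism (V=20, E=30, F=12) along a 4-gon: merge 4 vertices and 4 edges, delete both glued faces → V=32, E=50, F=20.
Attach a decagonal antiprism (V=20, E=40, F=22) along a 10-gon: merge 10 vertices and 10 edges, delete both glued faces → V=42, E=80, F=40.
Check: V − E + F = 42 − 80 + 40 = 2.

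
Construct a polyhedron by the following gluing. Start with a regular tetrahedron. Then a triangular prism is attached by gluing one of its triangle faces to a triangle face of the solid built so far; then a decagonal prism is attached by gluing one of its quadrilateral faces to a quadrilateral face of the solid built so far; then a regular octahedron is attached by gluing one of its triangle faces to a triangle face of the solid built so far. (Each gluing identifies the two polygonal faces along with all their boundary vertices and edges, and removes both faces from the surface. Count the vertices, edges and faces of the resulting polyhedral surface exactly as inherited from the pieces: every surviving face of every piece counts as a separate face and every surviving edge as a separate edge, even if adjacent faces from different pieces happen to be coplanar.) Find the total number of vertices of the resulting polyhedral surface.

A regular tetrahedron: V=4, E=6, F=4.
Attach a triangular prism (V=6, E=9, F=5) along a 3-gon: merge 3 vertices and 3 edges, delete both glued faces → V=7, E=12, F=7.
Attach a decagonal prism (V=20, E=30, F=12) along a 4-gon: merge 4 vertices and 4 edges, delete both glued faces → V=23, E=38, F=17.
Attach a regular octahedron (V=6, E=12, F=8) along a 3-gon: merge 3 vertices and 3 edges, delete both glued faces → V=26, E=47, F=23.
Check: V − E + F = 26 − 47 + 23 = 2.

26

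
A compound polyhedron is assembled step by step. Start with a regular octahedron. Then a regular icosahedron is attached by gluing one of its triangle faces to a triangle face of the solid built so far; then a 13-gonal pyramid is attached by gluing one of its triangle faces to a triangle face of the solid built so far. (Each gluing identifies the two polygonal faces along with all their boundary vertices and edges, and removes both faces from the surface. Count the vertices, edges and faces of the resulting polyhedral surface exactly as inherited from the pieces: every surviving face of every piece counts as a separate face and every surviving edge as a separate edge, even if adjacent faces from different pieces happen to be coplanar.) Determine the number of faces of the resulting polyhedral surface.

A regular octahedron: V=6, E=12, F=8.
Attach a regular icosahedron (V=12, E=30, F=20) along a 3-gon: merge 3 vertices and 3 edges, delete both glued faces → V=15, E=39, F=26.
Attach a 13-gonal pyramid (V=14, E=26, F=14) along a 3-gon: merge 3 vertices and 3 edges, delete both glued faces → V=26, E=62, F=38.
Check: V − E + F = 26 − 62 + 38 = 2.

38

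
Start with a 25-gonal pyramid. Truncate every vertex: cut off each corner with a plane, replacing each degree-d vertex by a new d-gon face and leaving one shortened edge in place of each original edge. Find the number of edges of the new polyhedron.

150

The base solid has V = 26, E = 50, F = 26.
Truncation replaces each original edge-end by a new vertex, so V′ = 2E = 100.
Each original edge survives, and each old vertex of degree d contributes d new edges; summing degrees gives Σd = 2E, so E′ = E + 2E = 3E = 150.
Each original face survives and each original vertex becomes one new face: F′ = F + V = 52.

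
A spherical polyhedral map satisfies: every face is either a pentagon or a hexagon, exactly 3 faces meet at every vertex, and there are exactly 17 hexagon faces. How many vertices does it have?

Let x be the number of pentagons; then F = 17 + x.
Edge–face incidences: 2E = 6·17 + 5·x = 102 + 5x.
Every vertex has degree 3, so 3V = 2E.
Euler: V − E + F = 2 ⇒ (2E)/3 − E + (17 + x) = 2.
Multiply by 6: 2·(2E) − 3·(2E) + 6·(17 + x) = 12, i.e. 102 + 6x − (102 + 5x) = 12.
Collecting terms: x = 12.
Then 2E = 102 + 5·12 = 162, so E = 81, V = 2E/3 = 54, F = 17 + 12 = 29.

54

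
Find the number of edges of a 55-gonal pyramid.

A pyramid on an n-gon base has one n-gon and n triangles: V = 55 + 1 = 56, E = 2·55 = 110, F = 55 + 1 = 56.

110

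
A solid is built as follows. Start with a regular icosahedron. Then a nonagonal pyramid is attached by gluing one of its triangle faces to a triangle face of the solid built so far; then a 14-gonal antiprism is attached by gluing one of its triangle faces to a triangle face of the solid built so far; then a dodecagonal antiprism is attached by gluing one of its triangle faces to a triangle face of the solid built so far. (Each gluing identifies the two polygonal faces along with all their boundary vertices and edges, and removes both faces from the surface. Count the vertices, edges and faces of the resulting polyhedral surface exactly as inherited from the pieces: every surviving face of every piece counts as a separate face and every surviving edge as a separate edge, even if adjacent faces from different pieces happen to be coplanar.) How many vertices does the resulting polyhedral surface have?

A regular icosahedron: V=12, E=30, F=20.
Attach a nonagonal pyramid (V=10, E=18, F=10) along a 3-gon: merge 3 vertices and 3 edges, delete both glued faces → V=19, E=45, F=28.
Attach a 14-gonal antiprism (V=28, E=56, F=30) along a 3-gon: merge 3 vertices and 3 edges, delete both glued faces → V=44, E=98, F=56.
Attach a dodecagonal antiprism (V=24, E=48, F=26) along a 3-gon: merge 3 vertices and 3 edges, delete both glued faces → V=65, E=143, F=80.
Check: V − E + F = 65 − 143 + 80 = 2.

65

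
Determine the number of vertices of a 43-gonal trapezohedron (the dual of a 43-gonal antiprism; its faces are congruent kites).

The n-trapezohedron (dual of the n-antiprism) has V = 2·43 + 2 = 88, E = 4·43 = 172, F = 2·43 = 86.

88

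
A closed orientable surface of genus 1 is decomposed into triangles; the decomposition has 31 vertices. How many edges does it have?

93

χ = 2 − 2·1 = 0, and every face is a triangle so 3F = 2E.
V − E + F = 0 with E = 3F/2 gives 31 − (3/2 − 1)·F = 0, so F = 62 and E = 93.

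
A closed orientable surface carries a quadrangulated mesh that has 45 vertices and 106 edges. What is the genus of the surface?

Every face is a square and each edge borders two faces, so 4F = 2·106, giving F = 53.
χ = V − E + F = 45 − 106 + 53 = -8.
For a closed orientable surface χ = 2 − 2g, so g = (2 − (-8))/2 = 5.

5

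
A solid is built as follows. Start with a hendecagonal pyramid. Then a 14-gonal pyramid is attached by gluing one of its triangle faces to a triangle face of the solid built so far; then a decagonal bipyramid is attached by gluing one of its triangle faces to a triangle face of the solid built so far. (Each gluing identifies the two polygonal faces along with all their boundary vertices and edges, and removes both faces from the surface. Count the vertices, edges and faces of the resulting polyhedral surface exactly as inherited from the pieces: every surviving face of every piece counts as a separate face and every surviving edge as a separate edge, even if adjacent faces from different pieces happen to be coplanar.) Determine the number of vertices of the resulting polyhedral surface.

A hendecagonal pyramid: V=12, E=22, F=12.
Attach a 14-gonal pyramid (V=15, E=28, F=15) along a 3-gon: merge 3 vertices and 3 edges, delete both glued faces → V=24, E=47, F=25.
Attach a decagonal bipyramid (V=12, E=30, F=20) along a 3-gon: merge 3 vertices and 3 edges, delete both glued faces → V=33, E=74, F=43.
Check: V − E + F = 33 − 74 + 43 = 2.

33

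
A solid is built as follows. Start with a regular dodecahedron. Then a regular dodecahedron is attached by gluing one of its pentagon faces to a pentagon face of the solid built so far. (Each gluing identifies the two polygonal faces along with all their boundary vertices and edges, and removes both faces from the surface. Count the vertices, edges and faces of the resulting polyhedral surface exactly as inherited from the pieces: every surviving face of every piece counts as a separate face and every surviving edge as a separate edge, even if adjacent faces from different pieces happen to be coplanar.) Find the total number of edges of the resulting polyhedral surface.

55

A regular dodecahedron: V=20, E=30, F=12.
Attach a regular dodecahedron (V=20, E=30, F=12) along a 5-gon: merge 5 vertices and 5 edges, delete both glued faces → V=35, E=55, F=22.
Check: V − E + F = 35 − 55 + 22 = 2.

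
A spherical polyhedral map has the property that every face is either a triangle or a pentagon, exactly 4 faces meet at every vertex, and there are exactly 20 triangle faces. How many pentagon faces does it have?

Let x be the number of pentagons; then F = 20 + x.
Edge–face incidences: 2E = 3·20 + 5·x = 60 + 5x.
Every vertex has degree 4, so 4V = 2E.
Euler: V − E + F = 2 ⇒ (2E)/4 − E + (20 + x) = 2.
Multiply by 8: 2·(2E) − 4·(2E) + 8·(20 + x) = 16, i.e. 160 + 8x − 2·(60 + 5x) = 16.
Collecting terms: −2x + 40 = 16, so −2x = −24, so x = 12.
Then 2E = 60 + 5·12 = 120, so E = 60, V = 2E/4 = 30, F = 20 + 12 = 32.

12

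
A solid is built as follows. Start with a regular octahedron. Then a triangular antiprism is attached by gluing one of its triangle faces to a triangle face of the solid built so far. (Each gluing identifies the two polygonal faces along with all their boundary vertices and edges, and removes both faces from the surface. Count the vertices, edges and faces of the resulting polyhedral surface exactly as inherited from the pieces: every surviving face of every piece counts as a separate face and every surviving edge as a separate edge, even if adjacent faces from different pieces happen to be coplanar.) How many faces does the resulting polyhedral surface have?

A regular octahedron: V=6, E=12, F=8.
Attach a triangular antiprism (V=6, E=12, F=8) along a 3-gon: merge 3 vertices and 3 edges, delete both glued faces → V=9, E=21, F=14.
Check: V − E + F = 9 − 21 + 14 = 2.

14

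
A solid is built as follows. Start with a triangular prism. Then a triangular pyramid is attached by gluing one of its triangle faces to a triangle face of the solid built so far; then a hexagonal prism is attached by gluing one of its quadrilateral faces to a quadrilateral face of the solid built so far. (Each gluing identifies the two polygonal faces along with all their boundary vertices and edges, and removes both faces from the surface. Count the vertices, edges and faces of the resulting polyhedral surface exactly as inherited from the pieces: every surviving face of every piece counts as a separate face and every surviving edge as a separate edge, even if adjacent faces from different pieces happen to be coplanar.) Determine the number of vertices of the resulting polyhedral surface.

15

A triangular prism: V=6, E=9, F=5.
Attach a triangular pyramid (V=4, E=6, F=4) along a 3-gon: merge 3 vertices and 3 edges, delete both glued faces → V=7, E=12, F=7.
Attach a hexagonal prism (V=12, E=18, F=8) along a 4-gon: merge 4 vertices and 4 edges, delete both glued faces → V=15, E=26, F=13.
Check: V − E + F = 15 − 26 + 13 = 2.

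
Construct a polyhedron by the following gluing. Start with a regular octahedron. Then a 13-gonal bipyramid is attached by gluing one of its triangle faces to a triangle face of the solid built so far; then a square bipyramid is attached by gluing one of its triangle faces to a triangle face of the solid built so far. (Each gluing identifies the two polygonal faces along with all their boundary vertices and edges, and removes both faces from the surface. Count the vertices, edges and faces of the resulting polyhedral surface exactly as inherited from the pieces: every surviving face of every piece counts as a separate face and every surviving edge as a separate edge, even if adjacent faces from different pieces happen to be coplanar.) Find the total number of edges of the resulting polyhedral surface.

57

A regular octahedron: V=6, E=12, F=8.
Attach a 13-gonal bipyramid (V=15, E=39, F=26) along a 3-gon: merge 3 vertices and 3 edges, delete both glued faces → V=18, E=48, F=32.
Attach a square bipyramid (V=6, E=12, F=8) along a 3-gon: merge 3 vertices and 3 edges, delete both glued faces → V=21, E=57, F=38.
Check: V − E + F = 21 − 57 + 38 = 2.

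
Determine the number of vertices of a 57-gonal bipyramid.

A bipyramid over an n-gon has 2n triangular faces and n + 2 vertices: V = 57 + 2 = 59, E = 3·57 = 171, F = 2·57 = 114.

59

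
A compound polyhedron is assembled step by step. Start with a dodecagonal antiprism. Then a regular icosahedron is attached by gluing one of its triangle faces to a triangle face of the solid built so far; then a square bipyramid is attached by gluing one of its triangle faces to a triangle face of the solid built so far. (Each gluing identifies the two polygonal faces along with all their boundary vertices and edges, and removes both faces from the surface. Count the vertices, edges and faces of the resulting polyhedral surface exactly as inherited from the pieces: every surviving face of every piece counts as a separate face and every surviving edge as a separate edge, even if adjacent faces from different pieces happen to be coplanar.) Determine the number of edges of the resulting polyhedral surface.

A dodecagonal antiprism: V=24, E=48, F=26.
Attach a regular icosahedron (V=12, E=30, F=20) along a 3-gon: merge 3 vertices and 3 edges, delete both glued faces → V=33, E=75, F=44.
Attach a square bipyramid (V=6, E=12, F=8) along a 3-gon: merge 3 vertices and 3 edges, delete both glued faces → V=36, E=84, F=50.
Check: V − E + F = 36 − 84 + 50 = 2.

84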